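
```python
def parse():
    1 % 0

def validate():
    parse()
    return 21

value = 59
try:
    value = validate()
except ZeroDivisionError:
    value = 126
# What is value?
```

Step-by-step execution trace:
1. value starts at 59.
2. try: `validate()` calls `parse()`.
3. `parse()` evaluates `1 % 0`, which raises ZeroDivisionError; it propagates through validate (uncaught).
4. `return 21` in validate is not reached; the assignment to value does not complete.
5. `except ZeroDivisionError` matches → value = 126.
Result: 126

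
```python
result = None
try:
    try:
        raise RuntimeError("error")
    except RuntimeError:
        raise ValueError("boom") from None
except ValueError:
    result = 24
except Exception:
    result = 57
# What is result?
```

Step-by-step execution trace:
1. Inner try raises RuntimeError; inner `except RuntimeError` catches it.
2. `raise ValueError(...) from None` raises ValueError (from None suppresses __context__, but the active exception is still ValueError).
3. Outer `except ValueError` matches → result = 24.
4. `except Exception` is not reached.
Result: 24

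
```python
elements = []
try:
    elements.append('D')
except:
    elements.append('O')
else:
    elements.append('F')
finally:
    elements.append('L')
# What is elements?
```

Step-by-step execution trace:
1. try: `elements.append('D')` → elements = ['D']. No exception raised.
2. `except` is skipped.
3. `else` runs: `elements.append('F')` → elements = ['D', 'F'].
4. `finally` always runs: `elements.append('L')` → elements = ['D', 'F', 'L'].
Result: ['D', 'F', 'L']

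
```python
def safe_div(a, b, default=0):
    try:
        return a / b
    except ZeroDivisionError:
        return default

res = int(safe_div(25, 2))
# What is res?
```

Step-by-step execution trace:
1. `safe_div(25, 2)` enters try: `return 25 / 2` → returns 12.5. No exception raised.
2. `except ZeroDivisionError` is skipped.
3. `int(12.5)` → 12 → res = 12.
Result: 12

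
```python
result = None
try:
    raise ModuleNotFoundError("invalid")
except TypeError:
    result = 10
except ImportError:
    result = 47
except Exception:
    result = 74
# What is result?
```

Step-by-step execution trace:
1. `raise ModuleNotFoundError(...)` raises ModuleNotFoundError.
2. `except TypeError` does not match (ModuleNotFoundError is not a subclass of TypeError); skipped.
3. `except ImportError` matches (ModuleNotFoundError is a subclass of ImportError) → result = 47.
4. `except Exception` is not reached.
Result: 47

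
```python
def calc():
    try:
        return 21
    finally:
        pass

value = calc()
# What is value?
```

Step-by-step execution trace:
1. `calc()` enters try: `return 21` sets pending return value 21.
2. Before returning, `finally: pass` runs (no effect).
3. calc() returns 21 → value = 21.
Result: 21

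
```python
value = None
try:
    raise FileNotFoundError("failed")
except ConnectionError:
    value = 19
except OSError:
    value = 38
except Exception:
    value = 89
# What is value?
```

Step-by-step execution trace:
1. `raise FileNotFoundError(...)` raises FileNotFoundError.
2. `except ConnectionError` does not match (FileNotFoundError is not a subclass of ConnectionError); skipped.
3. `except OSError` matches (FileNotFoundError is a subclass of OSError) → value = 38.
4. `except Exception` is not reached.
Result: 38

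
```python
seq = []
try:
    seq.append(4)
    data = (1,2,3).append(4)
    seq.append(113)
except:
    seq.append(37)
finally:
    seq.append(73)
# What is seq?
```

Step-by-step execution trace:
1. try: `seq.append(4)` → seq = [4].
2. `data = (1,2,3).append(4)` raises AttributeError; `seq.append(113)` is not reached.
3. bare `except` matches → `seq.append(37)` → seq = [4, 37].
4. finally always runs: `seq.append(73)` → seq = [4, 37, 73].
Result: [4, 37, 73]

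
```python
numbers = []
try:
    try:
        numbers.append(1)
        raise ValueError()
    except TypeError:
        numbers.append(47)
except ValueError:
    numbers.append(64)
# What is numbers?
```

Step-by-step execution trace:
1. Inner try: `numbers.append(1)` → numbers = [1].
2. `raise ValueError()` raises ValueError.
3. Inner `except TypeError` does not match ValueError; exception propagates to outer try.
4. Outer `except ValueError` matches → `numbers.append(64)` → numbers = [1, 64].
Result: [1, 64]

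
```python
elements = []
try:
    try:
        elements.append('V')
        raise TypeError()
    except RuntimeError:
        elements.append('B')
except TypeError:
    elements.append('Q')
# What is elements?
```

Step-by-step execution trace:
1. Inner try: `elements.append('V')` → elements = ['V'].
2. `raise TypeError()` raises TypeError.
3. Inner `except RuntimeError` does not match TypeError; exception propagates to outer try.
4. Outer `except TypeError` matches → `elements.append('Q')` → elements = ['V', 'Q'].
Result: ['V', 'Q']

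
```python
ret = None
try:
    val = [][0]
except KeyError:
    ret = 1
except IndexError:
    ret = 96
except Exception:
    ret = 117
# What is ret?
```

Step-by-step execution trace:
1. `val = [][0]` raises IndexError.
2. `except KeyError` does not match IndexError; skipped.
3. `except IndexError` matches → ret = 96.
4. Remaining except clauses are skipped.
Result: 96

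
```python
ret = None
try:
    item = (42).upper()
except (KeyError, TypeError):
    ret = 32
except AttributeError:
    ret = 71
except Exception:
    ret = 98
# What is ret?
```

Step-by-step execution trace:
1. `item = (42).upper()` raises AttributeError.
2. `except (KeyError, TypeError)` does not match AttributeError; skipped.
3. `except AttributeError` matches (exact type match) → ret = 71.
4. `except Exception` is not reached.
Result: 71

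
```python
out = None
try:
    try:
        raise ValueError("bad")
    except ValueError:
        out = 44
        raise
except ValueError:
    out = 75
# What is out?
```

Step-by-step execution trace:
1. Inner try: `raise ValueError("bad")` raises ValueError.
2. Inner `except ValueError` matches → out = 44.
3. bare `raise` re-raises the same ValueError.
4. Outer `except ValueError` matches → out = 75.
Result: 75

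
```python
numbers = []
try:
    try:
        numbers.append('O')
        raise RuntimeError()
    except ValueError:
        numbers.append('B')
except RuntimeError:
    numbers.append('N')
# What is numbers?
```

Step-by-step execution trace:
1. Inner try: `numbers.append('O')` → numbers = ['O'].
2. `raise RuntimeError()` raises RuntimeError.
3. Inner `except ValueError` does not match RuntimeError; exception propagates to outer try.
4. Outer `except RuntimeError` matches → `numbers.append('N')` → numbers = ['O', 'N'].
Result: ['O', 'N']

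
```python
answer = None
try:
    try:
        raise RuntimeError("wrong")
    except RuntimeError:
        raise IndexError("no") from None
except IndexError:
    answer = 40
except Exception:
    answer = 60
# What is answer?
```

Step-by-step execution trace:
1. Inner try raises RuntimeError; inner `except RuntimeError` catches it.
2. `raise IndexError(...) from None` raises IndexError (from None suppresses __context__, but the active exception is still IndexError).
3. Outer `except IndexError` matches → answer = 40.
4. `except Exception` is not reached.
Result: 40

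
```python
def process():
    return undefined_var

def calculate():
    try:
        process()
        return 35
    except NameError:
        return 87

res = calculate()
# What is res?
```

Step-by-step execution trace:
1. `calculate()` calls `process()`.
2. `process()` evaluates `undefined_var`, which raises NameError; it propagates to the caller.
3. `return 35` is not reached.
4. `except NameError` in calculate matches → returns 87.
5. res = 87.
Result: 87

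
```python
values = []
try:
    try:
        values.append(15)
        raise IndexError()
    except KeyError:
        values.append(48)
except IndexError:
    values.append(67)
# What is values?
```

Step-by-step execution trace:
1. Inner try: `values.append(15)` → values = [15].
2. `raise IndexError()` raises IndexError.
3. Inner `except KeyError` does not match IndexError; exception propagates to outer try.
4. Outer `except IndexError` matches → `values.append(67)` → values = [15, 67].
Result: [15, 67]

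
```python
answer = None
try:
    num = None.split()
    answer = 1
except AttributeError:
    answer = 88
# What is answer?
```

Step-by-step execution trace:
1. `num = None.split()` raises AttributeError.
2. `answer = 1` is not reached.
3. `except AttributeError` matches → answer = 88.
Result: 88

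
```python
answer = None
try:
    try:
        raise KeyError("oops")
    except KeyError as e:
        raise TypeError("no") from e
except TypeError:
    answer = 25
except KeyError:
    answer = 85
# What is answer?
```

Step-by-step execution trace:
1. Inner try raises KeyError; inner `except KeyError as e` catches it.
2. `raise TypeError(...) from e` raises TypeError (KeyError is attached as __cause__, but only TypeError is active).
3. Outer `except TypeError` matches → answer = 25.
4. `except KeyError` is not reached.
Result: 25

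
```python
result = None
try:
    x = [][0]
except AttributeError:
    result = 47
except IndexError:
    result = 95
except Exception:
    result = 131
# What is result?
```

Step-by-step execution trace:
1. `x = [][0]` raises IndexError.
2. `except AttributeError` does not match IndexError; skipped.
3. `except IndexError` matches → result = 95.
4. Remaining except clauses are skipped.
Result: 95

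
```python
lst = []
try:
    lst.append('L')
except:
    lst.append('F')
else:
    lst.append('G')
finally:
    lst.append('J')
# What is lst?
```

Step-by-step execution trace:
1. try: `lst.append('L')` → lst = ['L']. No exception raised.
2. `except` is skipped.
3. `else` runs: `lst.append('G')` → lst = ['L', 'G'].
4. `finally` always runs: `lst.append('J')` → lst = ['L', 'G', 'J'].
Result: ['L', 'G', 'J']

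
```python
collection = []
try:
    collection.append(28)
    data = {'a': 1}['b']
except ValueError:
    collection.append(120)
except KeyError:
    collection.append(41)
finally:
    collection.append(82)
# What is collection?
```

Step-by-step execution trace:
1. try: `collection.append(28)` → collection = [28].
2. `data = {'a': 1}['b']` raises KeyError.
3. `except ValueError` does not match KeyError; skipped.
4. `except KeyError` matches → `collection.append(41)` → collection = [28, 41].
5. finally always runs: `collection.append(82)` → collection = [28, 41, 82].
Result: [28, 41, 82]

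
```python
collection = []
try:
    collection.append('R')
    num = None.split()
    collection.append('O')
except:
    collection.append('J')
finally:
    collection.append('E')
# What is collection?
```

Step-by-step execution trace:
1. try: `collection.append('R')` → collection = ['R'].
2. `num = None.split()` raises AttributeError; `collection.append('O')` is not reached.
3. bare `except` matches → `collection.append('J')` → collection = ['R', 'J'].
4. finally always runs: `collection.append('E')` → collection = ['R', 'J', 'E'].
Result: ['R', 'J', 'E']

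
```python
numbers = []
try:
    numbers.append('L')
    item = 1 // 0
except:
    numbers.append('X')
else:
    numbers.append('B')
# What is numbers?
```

Step-by-step execution trace:
1. try: `numbers.append('L')` → numbers = ['L'].
2. `item = 1 // 0` raises ZeroDivisionError.
3. bare `except` matches → `numbers.append('X')` → numbers = ['L', 'X'].
4. `else` is skipped (an exception was raised).
Result: ['L', 'X']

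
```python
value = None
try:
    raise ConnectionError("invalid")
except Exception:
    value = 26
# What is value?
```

Step-by-step execution trace:
1. `raise ConnectionError(...)` raises ConnectionError.
2. `except Exception` matches (ConnectionError is a subclass of Exception) → value = 26.
Result: 26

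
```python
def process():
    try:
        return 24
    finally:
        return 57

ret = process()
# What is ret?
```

Step-by-step execution trace:
1. `process()` enters try: `return 24` sets pending return value 24.
2. Before returning, `finally: return 57` runs and overrides the pending return.
3. process() returns 57 → ret = 57.
Result: 57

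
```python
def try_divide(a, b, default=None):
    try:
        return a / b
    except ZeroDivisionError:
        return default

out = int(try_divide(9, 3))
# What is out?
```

Step-by-step execution trace:
1. `try_divide(9, 3)` enters try: `return 9 / 3` → returns 3.0. No exception raised.
2. `except ZeroDivisionError` is skipped.
3. `int(3.0)` → 3 → out = 3.
Result: 3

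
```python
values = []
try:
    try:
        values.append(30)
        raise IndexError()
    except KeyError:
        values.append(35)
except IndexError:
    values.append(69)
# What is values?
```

Step-by-step execution trace:
1. Inner try: `values.append(30)` → values = [30].
2. `raise IndexError()` raises IndexError.
3. Inner `except KeyError` does not match IndexError; exception propagates to outer try.
4. Outer `except IndexError` matches → `values.append(69)` → values = [30, 69].
Result: [30, 69]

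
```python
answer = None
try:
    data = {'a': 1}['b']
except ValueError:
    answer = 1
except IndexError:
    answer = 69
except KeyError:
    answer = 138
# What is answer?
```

Step-by-step execution trace:
1. `data = {'a': 1}['b']` raises KeyError.
2. `except ValueError` does not match KeyError; skipped.
3. `except IndexError` does not match KeyError; skipped.
4. `except KeyError` matches → answer = 138.
Result: 138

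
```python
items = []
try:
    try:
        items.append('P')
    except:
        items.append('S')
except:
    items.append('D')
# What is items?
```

Step-by-step execution trace:
1. Inner try: `items.append('P')` → items = ['P']. No exception raised.
2. Inner `except` is skipped.
3. Inner try completes normally; outer `except` is skipped.
Result: ['P']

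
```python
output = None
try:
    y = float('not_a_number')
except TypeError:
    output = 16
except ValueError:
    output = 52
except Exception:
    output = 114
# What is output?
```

Step-by-step execution trace:
1. `y = float('not_a_number')` raises ValueError.
2. `except TypeError` does not match ValueError; skipped.
3. `except ValueError` matches → output = 52.
4. Remaining except clauses are skipped.
Result: 52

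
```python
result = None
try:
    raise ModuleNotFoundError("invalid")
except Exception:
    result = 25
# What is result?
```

Step-by-step execution trace:
1. `raise ModuleNotFoundError(...)` raises ModuleNotFoundError.
2. `except Exception` matches (ModuleNotFoundError is a subclass of Exception) → result = 25.
Result: 25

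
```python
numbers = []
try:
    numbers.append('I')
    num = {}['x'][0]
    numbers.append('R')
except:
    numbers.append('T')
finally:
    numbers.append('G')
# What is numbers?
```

Step-by-step execution trace:
1. try: `numbers.append('I')` → numbers = ['I'].
2. `num = {}['x'][0]` raises KeyError; `numbers.append('R')` is not reached.
3. bare `except` matches → `numbers.append('T')` → numbers = ['I', 'T'].
4. finally always runs: `numbers.append('G')` → numbers = ['I', 'T', 'G'].
Result: ['I', 'T', 'G']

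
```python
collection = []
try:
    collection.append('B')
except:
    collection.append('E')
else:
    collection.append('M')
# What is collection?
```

Step-by-step execution trace:
1. try: `collection.append('B')` → collection = ['B']. No exception raised.
2. `except` is skipped.
3. `else` runs (try completed without exception): `collection.append('M')` → collection = ['B', 'M'].
Result: ['B', 'M']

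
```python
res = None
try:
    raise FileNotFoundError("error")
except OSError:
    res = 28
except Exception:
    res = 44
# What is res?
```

Step-by-step execution trace:
1. `raise FileNotFoundError(...)` raises FileNotFoundError.
2. `except OSError` matches (FileNotFoundError is a subclass of OSError) → res = 28.
3. `except Exception` is not reached.
Result: 28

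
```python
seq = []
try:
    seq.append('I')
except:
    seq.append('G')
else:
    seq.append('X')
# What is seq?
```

Step-by-step execution trace:
1. try: `seq.append('I')` → seq = ['I']. No exception raised.
2. `except` is skipped.
3. `else` runs (try completed without exception): `seq.append('X')` → seq = ['I', 'X'].
Result: ['I', 'X']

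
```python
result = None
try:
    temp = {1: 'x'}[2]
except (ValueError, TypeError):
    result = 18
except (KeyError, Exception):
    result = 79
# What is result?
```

Step-by-step execution trace:
1. `temp = {1: 'x'}[2]` raises KeyError.
2. `except (ValueError, TypeError)` does not match KeyError; skipped.
3. `except (KeyError, Exception)` matches (KeyError is in the tuple) → result = 79.
Result: 79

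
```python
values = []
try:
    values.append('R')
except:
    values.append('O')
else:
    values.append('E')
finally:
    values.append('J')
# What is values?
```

Step-by-step execution trace:
1. try: `values.append('R')` → values = ['R']. No exception raised.
2. `except` is skipped.
3. `else` runs: `values.append('E')` → values = ['R', 'E'].
4. `finally` always runs: `values.append('J')` → values = ['R', 'E', 'J'].
Result: ['R', 'E', 'J']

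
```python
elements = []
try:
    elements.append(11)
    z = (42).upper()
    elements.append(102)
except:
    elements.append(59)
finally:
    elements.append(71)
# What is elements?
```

Step-by-step execution trace:
1. try: `elements.append(11)` → elements = [11].
2. `z = (42).upper()` raises AttributeError; `elements.append(102)` is not reached.
3. bare `except` matches → `elements.append(59)` → elements = [11, 59].
4. finally always runs: `elements.append(71)` → elements = [11, 59, 71].
Result: [11, 59, 71]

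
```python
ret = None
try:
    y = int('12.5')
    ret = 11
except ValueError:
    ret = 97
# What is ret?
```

Step-by-step execution trace:
1. `y = int('12.5')` raises ValueError.
2. `ret = 11` is not reached.
3. `except ValueError` matches → ret = 97.
Result: 97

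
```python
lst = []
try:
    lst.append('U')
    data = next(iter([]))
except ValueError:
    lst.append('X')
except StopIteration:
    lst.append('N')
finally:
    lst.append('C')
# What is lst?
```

Step-by-step execution trace:
1. try: `lst.append('U')` → lst = ['U'].
2. `data = next(iter([]))` raises StopIteration.
3. `except ValueError` does not match StopIteration; skipped.
4. `except StopIteration` matches → `lst.append('N')` → lst = ['U', 'N'].
5. finally always runs: `lst.append('C')` → lst = ['U', 'N', 'C'].
Result: ['U', 'N', 'C']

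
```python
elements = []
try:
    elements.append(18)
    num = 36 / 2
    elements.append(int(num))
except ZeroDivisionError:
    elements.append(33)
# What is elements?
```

Step-by-step execution trace:
1. try: `elements.append(18)` → elements = [18].
2. `num = 36 / 2` → num = 18.0. No exception raised.
3. `elements.append(int(num))` → elements = [18, 18].
4. `except ZeroDivisionError` is skipped (no exception was raised).
Result: [18, 18]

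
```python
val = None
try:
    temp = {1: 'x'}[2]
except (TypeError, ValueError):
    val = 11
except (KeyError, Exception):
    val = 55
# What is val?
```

Step-by-step execution trace:
1. `temp = {1: 'x'}[2]` raises KeyError.
2. `except (TypeError, ValueError)` does not match KeyError; skipped.
3. `except (KeyError, Exception)` matches (KeyError is in the tuple) → val = 55.
Result: 55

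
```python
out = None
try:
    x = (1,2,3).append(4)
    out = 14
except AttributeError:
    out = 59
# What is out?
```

Step-by-step execution trace:
1. `x = (1,2,3).append(4)` raises AttributeError.
2. `out = 14` is not reached.
3. `except AttributeError` matches → out = 59.
Result: 59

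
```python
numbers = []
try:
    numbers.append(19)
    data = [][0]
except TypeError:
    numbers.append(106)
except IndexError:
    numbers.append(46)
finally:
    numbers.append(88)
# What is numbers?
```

Step-by-step execution trace:
1. try: `numbers.append(19)` → numbers = [19].
2. `data = [][0]` raises IndexError.
3. `except TypeError` does not match IndexError; skipped.
4. `except IndexError` matches → `numbers.append(46)` → numbers = [19, 46].
5. finally always runs: `numbers.append(88)` → numbers = [19, 46, 88].
Result: [19, 46, 88]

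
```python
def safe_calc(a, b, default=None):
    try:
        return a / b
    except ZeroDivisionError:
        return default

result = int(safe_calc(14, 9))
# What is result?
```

Step-by-step execution trace:
1. `safe_calc(14, 9)` enters try: `return 14 / 9` → returns 1.5555555555555556. No exception raised.
2. `except ZeroDivisionError` is skipped.
3. `int(1.5555555555555556)` → 1 → result = 1.
Result: 1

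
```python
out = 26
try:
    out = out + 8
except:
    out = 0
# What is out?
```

Step-by-step execution trace:
1. out starts at 26.
2. try: `out = out + 8` → out = 34. No exception raised.
3. `except` is skipped.
Result: 34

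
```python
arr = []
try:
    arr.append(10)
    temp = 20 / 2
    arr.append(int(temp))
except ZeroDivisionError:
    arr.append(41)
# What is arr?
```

Step-by-step execution trace:
1. try: `arr.append(10)` → arr = [10].
2. `temp = 20 / 2` → temp = 10.0. No exception raised.
3. `arr.append(int(temp))` → arr = [10, 10].
4. `except ZeroDivisionError` is skipped (no exception was raised).
Result: [10, 10]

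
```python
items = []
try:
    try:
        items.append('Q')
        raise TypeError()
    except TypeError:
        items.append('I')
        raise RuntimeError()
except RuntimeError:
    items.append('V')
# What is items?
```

Step-by-step execution trace:
1. Inner try: `items.append('Q')` → items = ['Q'].
2. `raise TypeError()` raises TypeError.
3. Inner `except TypeError` matches → `items.append('I')` → items = ['Q', 'I'].
4. `raise RuntimeError()` raises RuntimeError; propagates to outer try.
5. Outer `except RuntimeError` matches → `items.append('V')` → items = ['Q', 'I', 'V'].
Result: ['Q', 'I', 'V']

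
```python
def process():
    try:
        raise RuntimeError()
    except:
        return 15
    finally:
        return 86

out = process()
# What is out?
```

Step-by-step execution trace:
1. `process()` enters try: `raise RuntimeError()` raises RuntimeError.
2. bare `except` matches → `return 15` sets pending return value 15.
3. Before returning, `finally: return 86` runs and overrides the pending return.
4. process() returns 86 → out = 86.
Result: 86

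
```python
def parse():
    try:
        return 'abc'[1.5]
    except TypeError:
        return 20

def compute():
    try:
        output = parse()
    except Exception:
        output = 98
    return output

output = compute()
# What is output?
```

Step-by-step execution trace:
1. `compute()` calls `parse()`.
2. In parse: `'abc'[1.5]` raises TypeError; `except TypeError` catches it → returns 20.
3. In compute: `output = parse()` → output = 20. No exception reaches compute.
4. `except Exception` is skipped; compute returns 20.
5. output = 20.
Result: 20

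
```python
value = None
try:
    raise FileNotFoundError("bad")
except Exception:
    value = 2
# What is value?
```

Step-by-step execution trace:
1. `raise FileNotFoundError(...)` raises FileNotFoundError.
2. `except Exception` matches (FileNotFoundError is a subclass of Exception) → value = 2.
Result: 2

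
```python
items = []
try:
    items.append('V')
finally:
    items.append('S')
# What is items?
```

Step-by-step execution trace:
1. try: `items.append('V')` → items = ['V'].
2. The try body completes without raising.
3. finally always runs: `items.append('S')` → items = ['V', 'S'].
Result: ['V', 'S']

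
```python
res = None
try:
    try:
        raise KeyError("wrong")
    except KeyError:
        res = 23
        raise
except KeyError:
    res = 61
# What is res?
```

Step-by-step execution trace:
1. Inner try: `raise KeyError("wrong")` raises KeyError.
2. Inner `except KeyError` matches → res = 23.
3. bare `raise` re-raises the same KeyError.
4. Outer `except KeyError` matches → res = 61.
Result: 61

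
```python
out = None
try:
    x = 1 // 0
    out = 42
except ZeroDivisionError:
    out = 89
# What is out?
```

Step-by-step execution trace:
1. `x = 1 // 0` raises ZeroDivisionError.
2. `out = 42` is not reached.
3. `except ZeroDivisionError` matches → out = 89.
Result: 89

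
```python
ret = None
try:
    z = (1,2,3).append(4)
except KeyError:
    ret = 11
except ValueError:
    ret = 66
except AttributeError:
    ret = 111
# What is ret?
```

Step-by-step execution trace:
1. `z = (1,2,3).append(4)` raises AttributeError.
2. `except KeyError` does not match AttributeError; skipped.
3. `except ValueError` does not match AttributeError; skipped.
4. `except AttributeError` matches → ret = 111.
Result: 111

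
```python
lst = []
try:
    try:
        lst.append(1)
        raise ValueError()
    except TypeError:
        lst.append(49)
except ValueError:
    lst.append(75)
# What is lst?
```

Step-by-step execution trace:
1. Inner try: `lst.append(1)` → lst = [1].
2. `raise ValueError()` raises ValueError.
3. Inner `except TypeError` does not match ValueError; exception propagates to outer try.
4. Outer `except ValueError` matches → `lst.append(75)` → lst = [1, 75].
Result: [1, 75]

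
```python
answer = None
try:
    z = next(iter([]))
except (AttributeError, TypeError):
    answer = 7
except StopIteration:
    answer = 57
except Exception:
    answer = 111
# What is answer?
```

Step-by-step execution trace:
1. `z = next(iter([]))` raises StopIteration.
2. `except (AttributeError, TypeError)` does not match StopIteration; skipped.
3. `except StopIteration` matches (exact type match) → answer = 57.
4. `except Exception` is not reached.
Result: 57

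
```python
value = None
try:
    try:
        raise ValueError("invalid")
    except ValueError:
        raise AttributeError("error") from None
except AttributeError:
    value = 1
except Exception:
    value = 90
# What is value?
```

Step-by-step execution trace:
1. Inner try raises ValueError; inner `except ValueError` catches it.
2. `raise AttributeError(...) from None` raises AttributeError (from None suppresses __context__, but the active exception is still AttributeError).
3. Outer `except AttributeError` matches → value = 1.
4. `except Exception` is not reached.
Result: 1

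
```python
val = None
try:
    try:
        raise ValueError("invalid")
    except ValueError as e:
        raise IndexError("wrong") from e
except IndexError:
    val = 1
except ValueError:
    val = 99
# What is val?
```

Step-by-step execution trace:
1. Inner try raises ValueError; inner `except ValueError as e` catches it.
2. `raise IndexError(...) from e` raises IndexError (ValueError is attached as __cause__, but only IndexError is active).
3. Outer `except IndexError` matches → val = 1.
4. `except ValueError` is not reached.
Result: 1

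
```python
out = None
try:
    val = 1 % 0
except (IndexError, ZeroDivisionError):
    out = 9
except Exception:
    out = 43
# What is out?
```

Step-by-step execution trace:
1. `val = 1 % 0` raises ZeroDivisionError.
2. `except (IndexError, ZeroDivisionError)` matches (ZeroDivisionError is in the tuple) → out = 9.
3. `except Exception` is not reached.
Result: 9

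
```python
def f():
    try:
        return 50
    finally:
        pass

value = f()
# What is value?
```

Step-by-step execution trace:
1. `f()` enters try: `return 50` sets pending return value 50.
2. Before returning, `finally: pass` runs (no effect).
3. f() returns 50 → value = 50.
Result: 50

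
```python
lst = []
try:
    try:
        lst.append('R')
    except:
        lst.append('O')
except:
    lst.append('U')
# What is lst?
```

Step-by-step execution trace:
1. Inner try: `lst.append('R')` → lst = ['R']. No exception raised.
2. Inner `except` is skipped.
3. Inner try completes normally; outer `except` is skipped.
Result: ['R']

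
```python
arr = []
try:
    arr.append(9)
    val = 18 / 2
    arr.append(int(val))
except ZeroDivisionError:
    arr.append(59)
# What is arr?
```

Step-by-step execution trace:
1. try: `arr.append(9)` → arr = [9].
2. `val = 18 / 2` → val = 9.0. No exception raised.
3. `arr.append(int(val))` → arr = [9, 9].
4. `except ZeroDivisionError` is skipped (no exception was raised).
Result: [9, 9]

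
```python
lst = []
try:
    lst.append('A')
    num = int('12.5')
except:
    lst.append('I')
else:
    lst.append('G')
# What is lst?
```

Step-by-step execution trace:
1. try: `lst.append('A')` → lst = ['A'].
2. `num = int('12.5')` raises ValueError.
3. bare `except` matches → `lst.append('I')` → lst = ['A', 'I'].
4. `else` is skipped (an exception was raised).
Result: ['A', 'I']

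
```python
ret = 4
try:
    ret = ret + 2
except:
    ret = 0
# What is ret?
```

Step-by-step execution trace:
1. ret starts at 4.
2. try: `ret = ret + 2` → ret = 6. No exception raised.
3. `except` is skipped.
Result: 6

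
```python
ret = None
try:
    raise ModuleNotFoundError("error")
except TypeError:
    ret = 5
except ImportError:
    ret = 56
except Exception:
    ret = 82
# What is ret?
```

Step-by-step execution trace:
1. `raise ModuleNotFoundError(...)` raises ModuleNotFoundError.
2. `except TypeError` does not match (ModuleNotFoundError is not a subclass of TypeError); skipped.
3. `except ImportError` matches (ModuleNotFoundError is a subclass of ImportError) → ret = 56.
4. `except Exception` is not reached.
Result: 56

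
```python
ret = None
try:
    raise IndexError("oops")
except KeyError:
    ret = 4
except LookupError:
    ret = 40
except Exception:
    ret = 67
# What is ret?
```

Step-by-step execution trace:
1. `raise IndexError(...)` raises IndexError.
2. `except KeyError` does not match (IndexError is not a subclass of KeyError); skipped.
3. `except LookupError` matches (IndexError is a subclass of LookupError) → ret = 40.
4. `except Exception` is not reached.
Result: 40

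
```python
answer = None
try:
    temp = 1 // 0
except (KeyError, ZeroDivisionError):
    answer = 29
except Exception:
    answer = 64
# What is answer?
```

Step-by-step execution trace:
1. `temp = 1 // 0` raises ZeroDivisionError.
2. `except (KeyError, ZeroDivisionError)` matches (ZeroDivisionError is in the tuple) → answer = 29.
3. `except Exception` is not reached.
Result: 29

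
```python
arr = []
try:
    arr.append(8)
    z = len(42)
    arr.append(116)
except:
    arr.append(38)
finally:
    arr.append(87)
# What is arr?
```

Step-by-step execution trace:
1. try: `arr.append(8)` → arr = [8].
2. `z = len(42)` raises TypeError; `arr.append(116)` is not reached.
3. bare `except` matches → `arr.append(38)` → arr = [8, 38].
4. finally always runs: `arr.append(87)` → arr = [8, 38, 87].
Result: [8, 38, 87]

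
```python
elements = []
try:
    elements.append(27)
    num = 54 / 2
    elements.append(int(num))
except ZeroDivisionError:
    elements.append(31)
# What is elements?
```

Step-by-step execution trace:
1. try: `elements.append(27)` → elements = [27].
2. `num = 54 / 2` → num = 27.0. No exception raised.
3. `elements.append(int(num))` → elements = [27, 27].
4. `except ZeroDivisionError` is skipped (no exception was raised).
Result: [27, 27]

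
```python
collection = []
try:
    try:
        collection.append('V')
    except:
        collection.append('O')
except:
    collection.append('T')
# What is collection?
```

Step-by-step execution trace:
1. Inner try: `collection.append('V')` → collection = ['V']. No exception raised.
2. Inner `except` is skipped.
3. Inner try completes normally; outer `except` is skipped.
Result: ['V']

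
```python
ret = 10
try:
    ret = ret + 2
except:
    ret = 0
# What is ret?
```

Step-by-step execution trace:
1. ret starts at 10.
2. try: `ret = ret + 2` → ret = 12. No exception raised.
3. `except` is skipped.
Result: 12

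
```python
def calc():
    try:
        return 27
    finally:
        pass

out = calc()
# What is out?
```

Step-by-step execution trace:
1. `calc()` enters try: `return 27` sets pending return value 27.
2. Before returning, `finally: pass` runs (no effect).
3. calc() returns 27 → out = 27.
Result: 27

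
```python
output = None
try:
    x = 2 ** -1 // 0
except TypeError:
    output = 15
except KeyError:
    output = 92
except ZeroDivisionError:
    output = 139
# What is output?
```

Step-by-step execution trace:
1. `x = 2 ** -1 // 0` raises ZeroDivisionError.
2. `except TypeError` does not match ZeroDivisionError; skipped.
3. `except KeyError` does not match ZeroDivisionError; skipped.
4. `except ZeroDivisionError` matches → output = 139.
Result: 139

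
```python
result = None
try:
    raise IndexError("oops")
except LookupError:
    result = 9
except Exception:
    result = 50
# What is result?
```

Step-by-step execution trace:
1. `raise IndexError(...)` raises IndexError.
2. `except LookupError` matches (IndexError is a subclass of LookupError) → result = 9.
3. `except Exception` is not reached.
Result: 9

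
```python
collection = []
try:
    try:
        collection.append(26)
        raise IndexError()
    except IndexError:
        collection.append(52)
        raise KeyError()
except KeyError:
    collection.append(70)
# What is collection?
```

Step-by-step execution trace:
1. Inner try: `collection.append(26)` → collection = [26].
2. `raise IndexError()` raises IndexError.
3. Inner `except IndexError` matches → `collection.append(52)` → collection = [26, 52].
4. `raise KeyError()` raises KeyError; propagates to outer try.
5. Outer `except KeyError` matches → `collection.append(70)` → collection = [26, 52, 70].
Result: [26, 52, 70]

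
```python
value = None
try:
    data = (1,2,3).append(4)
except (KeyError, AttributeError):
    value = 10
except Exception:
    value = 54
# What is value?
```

Step-by-step execution trace:
1. `data = (1,2,3).append(4)` raises AttributeError.
2. `except (KeyError, AttributeError)` matches (AttributeError is in the tuple) → value = 10.
3. `except Exception` is not reached.
Result: 10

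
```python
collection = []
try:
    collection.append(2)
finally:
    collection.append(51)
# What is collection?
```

Step-by-step execution trace:
1. try: `collection.append(2)` → collection = [2].
2. The try body completes without raising.
3. finally always runs: `collection.append(51)` → collection = [2, 51].
Result: [2, 51]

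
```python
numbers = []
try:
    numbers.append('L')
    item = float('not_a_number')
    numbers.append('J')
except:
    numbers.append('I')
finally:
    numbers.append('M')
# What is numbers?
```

Step-by-step execution trace:
1. try: `numbers.append('L')` → numbers = ['L'].
2. `item = float('not_a_number')` raises ValueError; `numbers.append('J')` is not reached.
3. bare `except` matches → `numbers.append('I')` → numbers = ['L', 'I'].
4. finally always runs: `numbers.append('M')` → numbers = ['L', 'I', 'M'].
Result: ['L', 'I', 'M']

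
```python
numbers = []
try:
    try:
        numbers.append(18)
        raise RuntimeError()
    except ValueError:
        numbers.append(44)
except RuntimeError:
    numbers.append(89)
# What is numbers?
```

Step-by-step execution trace:
1. Inner try: `numbers.append(18)` → numbers = [18].
2. `raise RuntimeError()` raises RuntimeError.
3. Inner `except ValueError` does not match RuntimeError; exception propagates to outer try.
4. Outer `except RuntimeError` matches → `numbers.append(89)` → numbers = [18, 89].
Result: [18, 89]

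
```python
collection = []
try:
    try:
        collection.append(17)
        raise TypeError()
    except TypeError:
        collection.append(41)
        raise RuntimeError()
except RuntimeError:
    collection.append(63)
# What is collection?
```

Step-by-step execution trace:
1. Inner try: `collection.append(17)` → collection = [17].
2. `raise TypeError()` raises TypeError.
3. Inner `except TypeError` matches → `collection.append(41)` → collection = [17, 41].
4. `raise RuntimeError()` raises RuntimeError; propagates to outer try.
5. Outer `except RuntimeError` matches → `collection.append(63)` → collection = [17, 41, 63].
Result: [17, 41, 63]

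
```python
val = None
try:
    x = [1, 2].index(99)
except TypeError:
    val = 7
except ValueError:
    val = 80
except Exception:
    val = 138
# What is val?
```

Step-by-step execution trace:
1. `x = [1, 2].index(99)` raises ValueError.
2. `except TypeError` does not match ValueError; skipped.
3. `except ValueError` matches → val = 80.
4. Remaining except clauses are skipped.
Result: 80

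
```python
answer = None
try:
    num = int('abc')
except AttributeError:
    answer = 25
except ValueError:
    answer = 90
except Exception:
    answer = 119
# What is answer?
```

Step-by-step execution trace:
1. `num = int('abc')` raises ValueError.
2. `except AttributeError` does not match ValueError; skipped.
3. `except ValueError` matches → answer = 90.
4. Remaining except clauses are skipped.
Result: 90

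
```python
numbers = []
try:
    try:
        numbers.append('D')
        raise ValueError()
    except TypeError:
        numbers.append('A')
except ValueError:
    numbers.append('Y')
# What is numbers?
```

Step-by-step execution trace:
1. Inner try: `numbers.append('D')` → numbers = ['D'].
2. `raise ValueError()` raises ValueError.
3. Inner `except TypeError` does not match ValueError; exception propagates to outer try.
4. Outer `except ValueError` matches → `numbers.append('Y')` → numbers = ['D', 'Y'].
Result: ['D', 'Y']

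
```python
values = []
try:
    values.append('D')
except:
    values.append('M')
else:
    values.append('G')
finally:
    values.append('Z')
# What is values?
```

Step-by-step execution trace:
1. try: `values.append('D')` → values = ['D']. No exception raised.
2. `except` is skipped.
3. `else` runs: `values.append('G')` → values = ['D', 'G'].
4. `finally` always runs: `values.append('Z')` → values = ['D', 'G', 'Z'].
Result: ['D', 'G', 'Z']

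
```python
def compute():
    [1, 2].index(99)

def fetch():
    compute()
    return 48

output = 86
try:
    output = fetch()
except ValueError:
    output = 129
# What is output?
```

Step-by-step execution trace:
1. output starts at 86.
2. try: `fetch()` calls `compute()`.
3. `compute()` evaluates `[1, 2].index(99)`, which raises ValueError; it propagates through fetch (uncaught).
4. `return 48` in fetch is not reached; the assignment to output does not complete.
5. `except ValueError` matches → output = 129.
Result: 129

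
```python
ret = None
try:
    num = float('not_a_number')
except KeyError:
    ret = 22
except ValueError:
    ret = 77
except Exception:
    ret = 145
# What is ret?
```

Step-by-step execution trace:
1. `num = float('not_a_number')` raises ValueError.
2. `except KeyError` does not match ValueError; skipped.
3. `except ValueError` matches → ret = 77.
4. Remaining except clauses are skipped.
Result: 77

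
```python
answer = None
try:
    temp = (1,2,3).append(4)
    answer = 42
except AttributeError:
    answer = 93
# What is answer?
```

Step-by-step execution trace:
1. `temp = (1,2,3).append(4)` raises AttributeError.
2. `answer = 42` is not reached.
3. `except AttributeError` matches → answer = 93.
Result: 93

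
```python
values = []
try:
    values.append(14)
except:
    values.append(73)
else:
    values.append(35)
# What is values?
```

Step-by-step execution trace:
1. try: `values.append(14)` → values = [14]. No exception raised.
2. `except` is skipped.
3. `else` runs (try completed without exception): `values.append(35)` → values = [14, 35].
Result: [14, 35]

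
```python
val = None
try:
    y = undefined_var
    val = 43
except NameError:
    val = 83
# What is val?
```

Step-by-step execution trace:
1. `y = undefined_var` raises NameError.
2. `val = 43` is not reached.
3. `except NameError` matches → val = 83.
Result: 83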